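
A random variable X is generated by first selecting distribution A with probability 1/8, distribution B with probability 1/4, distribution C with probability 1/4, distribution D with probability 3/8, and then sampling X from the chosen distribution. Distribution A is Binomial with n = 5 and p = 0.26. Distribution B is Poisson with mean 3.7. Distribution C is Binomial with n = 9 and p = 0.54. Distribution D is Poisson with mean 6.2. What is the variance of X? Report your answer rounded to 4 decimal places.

6.4690

Per component, A: μ=1.3, E[X²]=2.652; B: μ=3.7, E[X²]=17.39; C: μ=4.86, E[X²]=25.8552; D: μ=6.2, E[X²]=44.64.
E[X] = 0.125·1.3 + 0.25·3.7 + 0.25·4.86 + 0.375·6.2 = 4.6275.
E[X²] = 0.125·2.652 + 0.25·17.39 + 0.25·25.8552 + 0.375·44.64 = 27.8828.
Var(X) = E[X²] − (E[X])² = 27.8828 − 21.4138 = 6.46904.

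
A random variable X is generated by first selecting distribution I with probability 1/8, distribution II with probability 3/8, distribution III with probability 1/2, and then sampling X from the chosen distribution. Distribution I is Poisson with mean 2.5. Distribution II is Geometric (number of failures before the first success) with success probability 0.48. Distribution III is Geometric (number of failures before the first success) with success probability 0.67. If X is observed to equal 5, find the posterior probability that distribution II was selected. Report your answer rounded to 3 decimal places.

Likelihoods P(X=5 | ·): I: 0.0668009; II: 0.0182498; III: 0.00262207.
Posterior ∝ prior × likelihood. Numerator for II: 0.375·0.0182498 = 0.00684367.
Normalizing constant: 0.125·0.0668009 + 0.375·0.0182498 + 0.5·0.00262207 = 0.0165048.
P(II | observation) = 0.00684367 / 0.0165048 = 0.414647.

0.415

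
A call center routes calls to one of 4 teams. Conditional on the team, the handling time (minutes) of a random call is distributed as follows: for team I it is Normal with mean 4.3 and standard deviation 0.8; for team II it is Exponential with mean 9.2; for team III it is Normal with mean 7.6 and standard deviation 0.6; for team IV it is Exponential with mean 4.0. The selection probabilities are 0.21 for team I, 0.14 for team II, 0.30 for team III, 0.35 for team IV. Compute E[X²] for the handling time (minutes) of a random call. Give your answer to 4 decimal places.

56.3525

For each component E[X²] = Var + (mean)², giving I: 19.13; II: 169.28; III: 58.12; IV: 32.
Overall E[X²] = 0.21·19.13 + 0.14·169.28 + 0.3·58.12 + 0.35·32 = 56.3525.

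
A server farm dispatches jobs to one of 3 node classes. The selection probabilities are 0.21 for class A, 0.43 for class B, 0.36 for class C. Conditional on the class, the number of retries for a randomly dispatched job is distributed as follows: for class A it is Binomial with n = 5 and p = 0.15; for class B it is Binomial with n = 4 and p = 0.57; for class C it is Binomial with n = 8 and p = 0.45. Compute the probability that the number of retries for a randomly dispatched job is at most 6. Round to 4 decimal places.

0.9935

Conditional on each class, P(X ≤ 6): A: 1; B: 1; C: 0.981877.
By total probability, P(X ≤ 6) = 0.21·1 + 0.43·1 + 0.36·0.981877 = 0.993476.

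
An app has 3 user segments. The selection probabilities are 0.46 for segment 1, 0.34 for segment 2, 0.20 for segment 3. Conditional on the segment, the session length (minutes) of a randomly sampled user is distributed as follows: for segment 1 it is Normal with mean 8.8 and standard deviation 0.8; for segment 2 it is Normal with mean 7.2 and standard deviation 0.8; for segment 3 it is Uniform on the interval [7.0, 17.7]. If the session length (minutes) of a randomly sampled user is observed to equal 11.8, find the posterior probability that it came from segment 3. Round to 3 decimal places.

0.989

Likelihoods f(11.8 | ·): 1: 0.000440745; 2: 3.29905e-08; 3: 0.0934579.
Posterior ∝ prior × likelihood. Numerator for 3: 0.2·0.0934579 = 0.0186916.
Normalizing constant: 0.46·0.000440745 + 0.34·3.29905e-08 + 0.2·0.0934579 = 0.0188943.
P(3 | observation) = 0.0186916 / 0.0188943 = 0.989269.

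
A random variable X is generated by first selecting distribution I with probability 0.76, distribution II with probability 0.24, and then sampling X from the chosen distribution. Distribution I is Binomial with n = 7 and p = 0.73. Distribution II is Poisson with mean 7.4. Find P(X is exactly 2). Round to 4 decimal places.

Conditional on each component, P(X = 2): I: 0.0160577; II: 0.0167361.
By total probability, P(X = 2) = 0.76·0.0160577 + 0.24·0.0167361 = 0.0162205.

0.0162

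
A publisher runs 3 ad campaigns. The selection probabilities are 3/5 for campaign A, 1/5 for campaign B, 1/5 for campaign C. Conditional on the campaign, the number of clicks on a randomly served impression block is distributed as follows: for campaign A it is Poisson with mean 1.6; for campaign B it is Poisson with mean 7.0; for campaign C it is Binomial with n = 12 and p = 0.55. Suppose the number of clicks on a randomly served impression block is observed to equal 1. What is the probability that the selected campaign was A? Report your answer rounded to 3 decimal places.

Likelihoods P(X=1 | ·): A: 0.323034; B: 0.00638317; C: 0.0010113.
Posterior ∝ prior × likelihood. Numerator for A: 0.6·0.323034 = 0.193821.
Normalizing constant: 0.6·0.323034 + 0.2·0.00638317 + 0.2·0.0010113 = 0.1953.
P(A | observation) = 0.193821 / 0.1953 = 0.992428.

0.992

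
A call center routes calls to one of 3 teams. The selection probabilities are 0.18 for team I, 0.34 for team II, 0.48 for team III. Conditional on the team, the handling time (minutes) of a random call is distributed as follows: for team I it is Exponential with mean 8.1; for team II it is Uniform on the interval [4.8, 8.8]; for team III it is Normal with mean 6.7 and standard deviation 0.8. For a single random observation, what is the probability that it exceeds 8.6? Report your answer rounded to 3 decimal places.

Conditional on each team, P(X > 8.6): I: 0.345858; II: 0.05; III: 0.00877448.
By total probability, P(X > 8.6) = 0.18·0.345858 + 0.34·0.05 + 0.48·0.00877448 = 0.0834661.

0.083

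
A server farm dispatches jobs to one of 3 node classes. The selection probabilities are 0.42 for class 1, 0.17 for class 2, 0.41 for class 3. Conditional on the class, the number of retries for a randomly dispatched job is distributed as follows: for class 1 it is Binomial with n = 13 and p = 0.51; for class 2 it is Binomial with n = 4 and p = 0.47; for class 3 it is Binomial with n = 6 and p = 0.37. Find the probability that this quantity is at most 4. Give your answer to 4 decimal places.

Conditional on each class, P(X ≤ 4): 1: 0.118336; 2: 1; 3: 0.971222.
By total probability, P(X ≤ 4) = 0.42·0.118336 + 0.17·1 + 0.41·0.971222 = 0.617902.

0.6179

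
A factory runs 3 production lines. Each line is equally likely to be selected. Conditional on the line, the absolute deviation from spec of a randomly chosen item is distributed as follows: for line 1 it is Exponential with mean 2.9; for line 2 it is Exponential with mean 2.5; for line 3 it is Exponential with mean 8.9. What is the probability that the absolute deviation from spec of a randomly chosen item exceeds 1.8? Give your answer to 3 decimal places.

Conditional on each line, P(X > 1.8): 1: 0.537574; 2: 0.486752; 3: 0.816893.
By total probability, P(X > 1.8) = 0.333333·0.537574 + 0.333333·0.486752 + 0.333333·0.816893 = 0.61374.

0.614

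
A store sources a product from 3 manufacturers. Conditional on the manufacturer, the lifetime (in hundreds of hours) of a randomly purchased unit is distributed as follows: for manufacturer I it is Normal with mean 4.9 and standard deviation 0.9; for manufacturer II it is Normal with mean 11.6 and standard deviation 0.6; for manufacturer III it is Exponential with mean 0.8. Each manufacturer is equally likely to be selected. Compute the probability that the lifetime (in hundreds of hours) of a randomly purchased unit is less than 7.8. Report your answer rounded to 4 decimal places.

Conditional on each manufacturer, P(X < 7.8): I: 0.999364; II: 1.1996e-10; III: 0.999942.
By total probability, P(X < 7.8) = 0.333333·0.999364 + 0.333333·1.1996e-10 + 0.333333·0.999942 = 0.666435.

0.6664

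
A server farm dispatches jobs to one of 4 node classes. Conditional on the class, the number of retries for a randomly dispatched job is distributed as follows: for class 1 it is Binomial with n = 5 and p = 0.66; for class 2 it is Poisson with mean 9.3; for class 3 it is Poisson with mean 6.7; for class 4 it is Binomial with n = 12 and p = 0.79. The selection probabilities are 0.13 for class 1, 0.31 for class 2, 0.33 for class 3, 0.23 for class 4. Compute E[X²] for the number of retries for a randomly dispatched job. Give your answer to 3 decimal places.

69.409

For each component E[X²] = Var + (mean)², giving 1: 12.012; 2: 95.79; 3: 51.59; 4: 91.8612.
Overall E[X²] = 0.13·12.012 + 0.31·95.79 + 0.33·51.59 + 0.23·91.8612 = 69.4092.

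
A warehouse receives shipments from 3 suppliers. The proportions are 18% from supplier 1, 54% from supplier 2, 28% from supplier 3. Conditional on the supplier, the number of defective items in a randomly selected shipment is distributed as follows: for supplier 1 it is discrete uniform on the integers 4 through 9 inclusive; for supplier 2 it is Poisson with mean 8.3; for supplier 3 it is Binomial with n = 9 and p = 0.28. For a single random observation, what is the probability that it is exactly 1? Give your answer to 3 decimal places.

Conditional on each supplier, P(X = 1): 1: 0; 2: 0.00206269; 3: 0.181995.
By total probability, P(X = 1) = 0.18·0 + 0.54·0.00206269 + 0.28·0.181995 = 0.0520726.

0.052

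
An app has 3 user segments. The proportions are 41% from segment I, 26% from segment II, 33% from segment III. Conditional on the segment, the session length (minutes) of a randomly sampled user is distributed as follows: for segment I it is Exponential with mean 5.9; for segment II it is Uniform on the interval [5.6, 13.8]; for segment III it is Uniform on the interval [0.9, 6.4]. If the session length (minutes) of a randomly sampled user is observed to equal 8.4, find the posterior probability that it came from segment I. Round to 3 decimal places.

Likelihoods f(8.4 | ·): I: 0.040816; II: 0.121951; III: 0.
Posterior ∝ prior × likelihood. Numerator for I: 0.41·0.040816 = 0.0167346.
Normalizing constant: 0.41·0.040816 + 0.26·0.121951 + 0.33·0 = 0.0484419.
P(I | observation) = 0.0167346 / 0.0484419 = 0.345456.

0.345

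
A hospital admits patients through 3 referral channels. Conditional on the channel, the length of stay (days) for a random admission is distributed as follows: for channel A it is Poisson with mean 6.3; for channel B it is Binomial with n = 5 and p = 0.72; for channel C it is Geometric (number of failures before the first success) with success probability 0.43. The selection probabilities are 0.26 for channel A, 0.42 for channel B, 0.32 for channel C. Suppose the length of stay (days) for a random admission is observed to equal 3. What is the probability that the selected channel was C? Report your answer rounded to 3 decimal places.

Likelihoods P(X=3 | ·): A: 0.0765271; B: 0.292626; C: 0.079633.
Posterior ∝ prior × likelihood. Numerator for C: 0.32·0.079633 = 0.0254826.
Normalizing constant: 0.26·0.0765271 + 0.42·0.292626 + 0.32·0.079633 = 0.168283.
P(C | observation) = 0.0254826 / 0.168283 = 0.151427.

0.151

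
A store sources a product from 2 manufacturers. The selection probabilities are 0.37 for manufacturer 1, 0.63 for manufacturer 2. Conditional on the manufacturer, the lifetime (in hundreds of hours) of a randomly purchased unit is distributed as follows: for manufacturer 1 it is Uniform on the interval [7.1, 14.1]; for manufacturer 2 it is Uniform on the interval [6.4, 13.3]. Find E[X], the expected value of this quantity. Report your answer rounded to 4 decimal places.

10.1275

Component means — 1: 10.6; 2: 9.85.
E[X] = 0.37·10.6 + 0.63·9.85 = 10.1275.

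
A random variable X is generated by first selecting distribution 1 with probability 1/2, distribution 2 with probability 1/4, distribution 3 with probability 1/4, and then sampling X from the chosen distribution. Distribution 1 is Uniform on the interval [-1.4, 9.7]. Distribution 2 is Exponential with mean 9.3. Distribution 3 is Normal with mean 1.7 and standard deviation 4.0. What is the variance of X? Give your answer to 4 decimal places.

38.4319

Per component, 1: μ=4.15, E[X²]=27.49; 2: μ=9.3, E[X²]=172.98; 3: μ=1.7, E[X²]=18.89.
E[X] = 0.5·4.15 + 0.25·9.3 + 0.25·1.7 = 4.825.
E[X²] = 0.5·27.49 + 0.25·172.98 + 0.25·18.89 = 61.7125.
Var(X) = E[X²] − (E[X])² = 61.7125 − 23.2806 = 38.4319.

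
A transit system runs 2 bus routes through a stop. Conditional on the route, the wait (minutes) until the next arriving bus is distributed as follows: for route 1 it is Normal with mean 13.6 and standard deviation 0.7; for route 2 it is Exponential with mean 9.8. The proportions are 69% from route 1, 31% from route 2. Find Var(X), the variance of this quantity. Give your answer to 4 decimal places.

33.1992

Per component, 1: μ=13.6, E[X²]=185.45; 2: μ=9.8, E[X²]=192.08.
E[X] = 0.69·13.6 + 0.31·9.8 = 12.422.
E[X²] = 0.69·185.45 + 0.31·192.08 = 187.505.
Var(X) = E[X²] − (E[X])² = 187.505 − 154.306 = 33.1992.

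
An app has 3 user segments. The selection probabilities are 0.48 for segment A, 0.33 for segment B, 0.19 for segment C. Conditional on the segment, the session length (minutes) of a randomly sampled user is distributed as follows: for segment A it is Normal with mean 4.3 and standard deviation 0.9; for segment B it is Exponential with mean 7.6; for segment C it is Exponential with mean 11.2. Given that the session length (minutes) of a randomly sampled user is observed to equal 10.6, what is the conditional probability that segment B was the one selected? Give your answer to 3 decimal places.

Likelihoods f(10.6 | ·): A: 1.01497e-11; B: 0.0326182; C: 0.034654.
Posterior ∝ prior × likelihood. Numerator for B: 0.33·0.0326182 = 0.010764.
Normalizing constant: 0.48·1.01497e-11 + 0.33·0.0326182 + 0.19·0.034654 = 0.0173483.
P(B | observation) = 0.010764 / 0.0173483 = 0.620466.

0.620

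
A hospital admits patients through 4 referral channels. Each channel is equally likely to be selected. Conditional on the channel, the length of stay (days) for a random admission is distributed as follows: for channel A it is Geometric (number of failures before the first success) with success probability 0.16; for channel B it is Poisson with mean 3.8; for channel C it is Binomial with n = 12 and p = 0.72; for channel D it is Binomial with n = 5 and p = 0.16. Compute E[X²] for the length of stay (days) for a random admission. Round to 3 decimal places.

39.249

For each component E[X²] = Var + (mean)², giving A: 60.375; B: 18.24; C: 77.0688; D: 1.312.
Overall E[X²] = 0.25·60.375 + 0.25·18.24 + 0.25·77.0688 + 0.25·1.312 = 39.249.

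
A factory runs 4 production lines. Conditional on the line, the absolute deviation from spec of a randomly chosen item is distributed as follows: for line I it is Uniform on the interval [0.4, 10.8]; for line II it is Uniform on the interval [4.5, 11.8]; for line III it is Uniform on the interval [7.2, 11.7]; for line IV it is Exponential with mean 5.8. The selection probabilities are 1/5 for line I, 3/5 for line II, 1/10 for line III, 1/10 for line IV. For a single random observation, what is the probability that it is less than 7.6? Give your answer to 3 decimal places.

0.475

Conditional on each line, P(X < 7.6): I: 0.692308; II: 0.424658; III: 0.0888889; IV: 0.730273.
By total probability, P(X < 7.6) = 0.2·0.692308 + 0.6·0.424658 + 0.1·0.0888889 + 0.1·0.730273 = 0.475172.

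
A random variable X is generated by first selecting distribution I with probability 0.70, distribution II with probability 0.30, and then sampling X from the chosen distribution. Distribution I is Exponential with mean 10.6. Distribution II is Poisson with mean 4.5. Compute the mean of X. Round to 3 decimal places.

8.770

Component means — I: 10.6; II: 4.5.
E[X] = 0.7·10.6 + 0.3·4.5 = 8.77.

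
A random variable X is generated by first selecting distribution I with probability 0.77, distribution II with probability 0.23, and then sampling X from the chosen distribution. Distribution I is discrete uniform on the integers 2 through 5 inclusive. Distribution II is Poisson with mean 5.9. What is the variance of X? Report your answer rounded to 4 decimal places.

3.3396

Per component, I: μ=3.5, E[X²]=13.5; II: μ=5.9, E[X²]=40.71.
E[X] = 0.77·3.5 + 0.23·5.9 = 4.052.
E[X²] = 0.77·13.5 + 0.23·40.71 = 19.7583.
Var(X) = E[X²] − (E[X])² = 19.7583 − 16.4187 = 3.3396.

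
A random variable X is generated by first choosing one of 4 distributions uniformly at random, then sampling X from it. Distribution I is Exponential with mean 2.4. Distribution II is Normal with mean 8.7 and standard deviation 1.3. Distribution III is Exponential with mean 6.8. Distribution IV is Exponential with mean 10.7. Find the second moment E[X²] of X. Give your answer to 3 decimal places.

102.590

For each component E[X²] = Var + (mean)², giving I: 11.52; II: 77.38; III: 92.48; IV: 228.98.
Overall E[X²] = 0.25·11.52 + 0.25·77.38 + 0.25·92.48 + 0.25·228.98 = 102.59.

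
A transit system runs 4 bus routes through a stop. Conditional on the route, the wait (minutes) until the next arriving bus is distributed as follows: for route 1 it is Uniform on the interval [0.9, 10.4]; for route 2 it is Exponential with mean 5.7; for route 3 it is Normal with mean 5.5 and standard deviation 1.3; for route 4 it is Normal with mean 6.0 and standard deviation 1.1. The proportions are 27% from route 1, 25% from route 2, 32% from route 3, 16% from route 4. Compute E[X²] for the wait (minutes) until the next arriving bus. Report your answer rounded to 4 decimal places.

43.0691

For each component E[X²] = Var + (mean)², giving 1: 39.4433; 2: 64.98; 3: 31.94; 4: 37.21.
Overall E[X²] = 0.27·39.4433 + 0.25·64.98 + 0.32·31.94 + 0.16·37.21 = 43.0691.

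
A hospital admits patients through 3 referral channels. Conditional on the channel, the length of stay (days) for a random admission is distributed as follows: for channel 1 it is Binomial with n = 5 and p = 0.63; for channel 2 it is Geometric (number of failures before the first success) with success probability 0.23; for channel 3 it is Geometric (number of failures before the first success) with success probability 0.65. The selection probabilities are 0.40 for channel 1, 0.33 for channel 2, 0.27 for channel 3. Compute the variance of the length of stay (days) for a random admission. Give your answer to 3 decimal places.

6.938

Per component, 1: μ=3.15, E[X²]=11.088; 2: μ=3.34783, E[X²]=25.7637; 3: μ=0.538462, E[X²]=1.11834.
E[X] = 0.4·3.15 + 0.33·3.34783 + 0.27·0.538462 = 2.51017.
E[X²] = 0.4·11.088 + 0.33·25.7637 + 0.27·1.11834 = 13.2392.
Var(X) = E[X²] − (E[X])² = 13.2392 − 6.30094 = 6.93824.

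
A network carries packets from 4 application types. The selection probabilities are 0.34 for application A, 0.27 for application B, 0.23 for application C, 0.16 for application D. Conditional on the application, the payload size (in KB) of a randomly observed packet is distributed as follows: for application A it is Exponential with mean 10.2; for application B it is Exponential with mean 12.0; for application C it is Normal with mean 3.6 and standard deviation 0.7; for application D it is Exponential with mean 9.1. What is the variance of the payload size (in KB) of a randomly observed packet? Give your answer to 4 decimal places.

97.2438

Per component, A: μ=10.2, E[X²]=208.08; B: μ=12, E[X²]=288; C: μ=3.6, E[X²]=13.45; D: μ=9.1, E[X²]=165.62.
E[X] = 0.34·10.2 + 0.27·12 + 0.23·3.6 + 0.16·9.1 = 8.992.
E[X²] = 0.34·208.08 + 0.27·288 + 0.23·13.45 + 0.16·165.62 = 178.1.
Var(X) = E[X²] − (E[X])² = 178.1 − 80.8561 = 97.2438.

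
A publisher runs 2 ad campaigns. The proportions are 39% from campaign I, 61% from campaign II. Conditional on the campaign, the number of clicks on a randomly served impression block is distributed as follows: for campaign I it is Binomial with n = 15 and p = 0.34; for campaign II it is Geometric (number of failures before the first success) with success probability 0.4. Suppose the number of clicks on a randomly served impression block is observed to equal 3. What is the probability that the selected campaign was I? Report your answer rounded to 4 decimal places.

Likelihoods P(X=3 | ·): I: 0.122173; II: 0.0864.
Posterior ∝ prior × likelihood. Numerator for I: 0.39·0.122173 = 0.0476475.
Normalizing constant: 0.39·0.122173 + 0.61·0.0864 = 0.100351.
P(I | observation) = 0.0476475 / 0.100351 = 0.474806.

0.4748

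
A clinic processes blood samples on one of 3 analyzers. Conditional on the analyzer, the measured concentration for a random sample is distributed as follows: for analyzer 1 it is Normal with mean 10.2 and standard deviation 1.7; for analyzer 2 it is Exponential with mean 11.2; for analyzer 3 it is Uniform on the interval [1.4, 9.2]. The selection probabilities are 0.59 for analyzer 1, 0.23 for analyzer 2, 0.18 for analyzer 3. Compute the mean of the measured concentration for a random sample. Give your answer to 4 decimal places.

9.5480

Component means — 1: 10.2; 2: 11.2; 3: 5.3.
E[X] = 0.59·10.2 + 0.23·11.2 + 0.18·5.3 = 9.548.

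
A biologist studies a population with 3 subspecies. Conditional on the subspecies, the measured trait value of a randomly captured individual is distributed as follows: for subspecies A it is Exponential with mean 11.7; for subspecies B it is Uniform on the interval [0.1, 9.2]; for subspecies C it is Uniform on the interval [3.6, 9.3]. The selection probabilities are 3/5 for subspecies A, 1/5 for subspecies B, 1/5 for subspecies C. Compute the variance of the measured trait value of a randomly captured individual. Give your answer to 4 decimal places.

93.4571

Per component, A: μ=11.7, E[X²]=273.78; B: μ=4.65, E[X²]=28.5233; C: μ=6.45, E[X²]=44.31.
E[X] = 0.6·11.7 + 0.2·4.65 + 0.2·6.45 = 9.24.
E[X²] = 0.6·273.78 + 0.2·28.5233 + 0.2·44.31 = 178.835.
Var(X) = E[X²] − (E[X])² = 178.835 − 85.3776 = 93.4571.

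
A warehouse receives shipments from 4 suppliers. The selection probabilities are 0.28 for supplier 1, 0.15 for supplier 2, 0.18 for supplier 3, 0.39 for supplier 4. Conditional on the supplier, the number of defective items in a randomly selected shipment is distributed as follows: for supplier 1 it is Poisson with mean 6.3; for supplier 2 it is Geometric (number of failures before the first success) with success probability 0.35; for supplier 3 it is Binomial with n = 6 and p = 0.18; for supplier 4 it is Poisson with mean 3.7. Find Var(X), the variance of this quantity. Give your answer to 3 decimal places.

7.800

Per component, 1: μ=6.3, E[X²]=45.99; 2: μ=1.85714, E[X²]=8.7551; 3: μ=1.08, E[X²]=2.052; 4: μ=3.7, E[X²]=17.39.
E[X] = 0.28·6.3 + 0.15·1.85714 + 0.18·1.08 + 0.39·3.7 = 3.67997.
E[X²] = 0.28·45.99 + 0.15·8.7551 + 0.18·2.052 + 0.39·17.39 = 21.3419.
Var(X) = E[X²] − (E[X])² = 21.3419 − 13.5422 = 7.79974.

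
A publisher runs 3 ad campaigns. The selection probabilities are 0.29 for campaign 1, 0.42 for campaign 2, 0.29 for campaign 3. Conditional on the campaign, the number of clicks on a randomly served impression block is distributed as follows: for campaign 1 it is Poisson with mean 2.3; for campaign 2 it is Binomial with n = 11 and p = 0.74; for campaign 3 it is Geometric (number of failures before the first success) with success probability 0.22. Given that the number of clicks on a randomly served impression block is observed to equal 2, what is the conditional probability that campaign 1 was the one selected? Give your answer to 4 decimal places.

0.6642

Likelihoods P(X=2 | ·): 1: 0.265185; 2: 0.000163526; 3: 0.133848.
Posterior ∝ prior × likelihood. Numerator for 1: 0.29·0.265185 = 0.0769035.
Normalizing constant: 0.29·0.265185 + 0.42·0.000163526 + 0.29·0.133848 = 0.115788.
P(1 | observation) = 0.0769035 / 0.115788 = 0.664175.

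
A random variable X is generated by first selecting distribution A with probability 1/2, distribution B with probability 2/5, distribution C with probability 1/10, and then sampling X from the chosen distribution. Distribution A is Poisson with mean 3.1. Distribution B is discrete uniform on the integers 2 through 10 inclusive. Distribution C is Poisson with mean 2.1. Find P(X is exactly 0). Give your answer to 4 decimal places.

Conditional on each component, P(X = 0): A: 0.0450492; B: 0; C: 0.122456.
By total probability, P(X = 0) = 0.5·0.0450492 + 0.4·0 + 0.1·0.122456 = 0.0347702.

0.0348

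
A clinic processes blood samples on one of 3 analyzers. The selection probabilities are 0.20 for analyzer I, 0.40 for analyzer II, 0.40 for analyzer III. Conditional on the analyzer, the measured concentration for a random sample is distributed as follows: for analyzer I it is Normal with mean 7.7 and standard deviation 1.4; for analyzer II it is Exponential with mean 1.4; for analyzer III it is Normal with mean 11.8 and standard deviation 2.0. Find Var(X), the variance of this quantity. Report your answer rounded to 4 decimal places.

Per component, I: μ=7.7, E[X²]=61.25; II: μ=1.4, E[X²]=3.92; III: μ=11.8, E[X²]=143.24.
E[X] = 0.2·7.7 + 0.4·1.4 + 0.4·11.8 = 6.82.
E[X²] = 0.2·61.25 + 0.4·3.92 + 0.4·143.24 = 71.114.
Var(X) = E[X²] − (E[X])² = 71.114 − 46.5124 = 24.6016.

24.6016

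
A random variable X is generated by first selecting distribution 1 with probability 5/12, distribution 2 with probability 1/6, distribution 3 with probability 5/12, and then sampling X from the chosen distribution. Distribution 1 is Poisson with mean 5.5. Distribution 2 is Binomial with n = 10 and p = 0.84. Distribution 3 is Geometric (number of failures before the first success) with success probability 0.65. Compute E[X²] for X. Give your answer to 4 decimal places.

For each component E[X²] = Var + (mean)², giving 1: 35.75; 2: 71.904; 3: 1.11834.
Overall E[X²] = 0.416667·35.75 + 0.166667·71.904 + 0.416667·1.11834 = 27.3458.

27.3458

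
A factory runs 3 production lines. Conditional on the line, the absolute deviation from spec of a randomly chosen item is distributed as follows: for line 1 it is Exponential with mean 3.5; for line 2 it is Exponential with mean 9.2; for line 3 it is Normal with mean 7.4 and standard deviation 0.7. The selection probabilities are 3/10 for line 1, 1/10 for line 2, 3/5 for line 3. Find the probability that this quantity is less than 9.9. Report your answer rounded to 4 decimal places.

0.9481

Conditional on each line, P(X < 9.9): 1: 0.940903; 2: 0.659073; 3: 0.999822.
By total probability, P(X < 9.9) = 0.3·0.940903 + 0.1·0.659073 + 0.6·0.999822 = 0.948072.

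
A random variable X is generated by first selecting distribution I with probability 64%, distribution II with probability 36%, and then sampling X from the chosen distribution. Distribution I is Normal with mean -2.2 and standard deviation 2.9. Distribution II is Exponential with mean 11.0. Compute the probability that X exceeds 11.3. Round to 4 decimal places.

Conditional on each component, P(X > 11.3): I: 1.61855e-06; II: 0.357982.
By total probability, P(X > 11.3) = 0.64·1.61855e-06 + 0.36·0.357982 = 0.128875.

0.1289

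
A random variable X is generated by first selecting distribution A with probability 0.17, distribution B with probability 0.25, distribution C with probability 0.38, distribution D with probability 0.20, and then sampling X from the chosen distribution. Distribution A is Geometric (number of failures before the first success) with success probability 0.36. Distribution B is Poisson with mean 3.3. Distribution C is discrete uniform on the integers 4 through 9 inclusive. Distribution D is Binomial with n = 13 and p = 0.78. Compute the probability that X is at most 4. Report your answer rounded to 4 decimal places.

0.4058

Conditional on each component, P(X ≤ 4): A: 0.892626; B: 0.76259; C: 0.166667; D: 0.000358467.
By total probability, P(X ≤ 4) = 0.17·0.892626 + 0.25·0.76259 + 0.38·0.166667 + 0.2·0.000358467 = 0.405799.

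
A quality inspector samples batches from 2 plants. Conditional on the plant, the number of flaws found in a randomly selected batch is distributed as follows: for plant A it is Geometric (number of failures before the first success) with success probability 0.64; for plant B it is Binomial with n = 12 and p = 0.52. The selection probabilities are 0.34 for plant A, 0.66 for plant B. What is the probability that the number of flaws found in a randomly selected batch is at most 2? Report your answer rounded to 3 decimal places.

0.333

Conditional on each plant, P(X ≤ 2): A: 0.953344; B: 0.013681.
By total probability, P(X ≤ 2) = 0.34·0.953344 + 0.66·0.013681 = 0.333166.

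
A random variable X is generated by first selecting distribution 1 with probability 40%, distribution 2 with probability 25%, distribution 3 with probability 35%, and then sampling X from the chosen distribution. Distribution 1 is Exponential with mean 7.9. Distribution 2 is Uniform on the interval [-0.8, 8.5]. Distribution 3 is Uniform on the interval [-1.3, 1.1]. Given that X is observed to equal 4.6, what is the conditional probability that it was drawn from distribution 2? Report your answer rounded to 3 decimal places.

Likelihoods f(4.6 | ·): 1: 0.0707119; 2: 0.107527; 3: 0.
Posterior ∝ prior × likelihood. Numerator for 2: 0.25·0.107527 = 0.0268817.
Normalizing constant: 0.4·0.0707119 + 0.25·0.107527 + 0.35·0 = 0.0551665.
P(2 | observation) = 0.0268817 / 0.0551665 = 0.487284.

0.487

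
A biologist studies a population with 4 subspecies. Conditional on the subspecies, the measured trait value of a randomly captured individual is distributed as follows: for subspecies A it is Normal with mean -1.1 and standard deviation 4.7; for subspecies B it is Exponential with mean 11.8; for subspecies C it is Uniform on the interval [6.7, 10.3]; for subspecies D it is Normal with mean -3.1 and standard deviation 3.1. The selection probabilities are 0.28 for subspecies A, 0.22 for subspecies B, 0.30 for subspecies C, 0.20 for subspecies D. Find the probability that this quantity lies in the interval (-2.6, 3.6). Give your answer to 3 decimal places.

0.273

Conditional on each subspecies, P(-2.6 < X < 3.6): A: 0.466538; B: 0.262939; C: 0; D: 0.420596.
By total probability, P(-2.6 < X < 3.6) = 0.28·0.466538 + 0.22·0.262939 + 0.3·0 + 0.2·0.420596 = 0.272596.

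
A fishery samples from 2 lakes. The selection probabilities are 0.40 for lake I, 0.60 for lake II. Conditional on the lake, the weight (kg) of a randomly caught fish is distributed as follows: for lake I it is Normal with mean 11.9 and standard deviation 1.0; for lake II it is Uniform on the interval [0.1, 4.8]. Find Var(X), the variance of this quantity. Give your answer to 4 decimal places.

Per component, I: μ=11.9, E[X²]=142.61; II: μ=2.45, E[X²]=7.84333.
E[X] = 0.4·11.9 + 0.6·2.45 = 6.23.
E[X²] = 0.4·142.61 + 0.6·7.84333 = 61.75.
Var(X) = E[X²] − (E[X])² = 61.75 − 38.8129 = 22.9371.

22.9371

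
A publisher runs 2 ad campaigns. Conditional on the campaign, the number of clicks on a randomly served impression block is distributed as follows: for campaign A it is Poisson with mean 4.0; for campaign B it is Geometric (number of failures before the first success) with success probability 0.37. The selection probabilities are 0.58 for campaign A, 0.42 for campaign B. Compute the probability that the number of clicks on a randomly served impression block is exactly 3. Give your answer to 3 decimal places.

Conditional on each campaign, P(X = 3): A: 0.195367; B: 0.0925174.
By total probability, P(X = 3) = 0.58·0.195367 + 0.42·0.0925174 = 0.15217.

0.152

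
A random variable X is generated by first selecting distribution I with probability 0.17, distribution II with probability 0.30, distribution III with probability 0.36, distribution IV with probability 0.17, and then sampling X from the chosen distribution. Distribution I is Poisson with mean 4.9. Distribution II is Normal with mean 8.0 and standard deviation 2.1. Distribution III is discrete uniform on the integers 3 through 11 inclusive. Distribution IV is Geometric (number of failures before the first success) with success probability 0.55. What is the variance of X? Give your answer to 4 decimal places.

11.1277

Per component, I: μ=4.9, E[X²]=28.91; II: μ=8, E[X²]=68.41; III: μ=7, E[X²]=55.6667; IV: μ=0.818182, E[X²]=2.15702.
E[X] = 0.17·4.9 + 0.3·8 + 0.36·7 + 0.17·0.818182 = 5.89209.
E[X²] = 0.17·28.91 + 0.3·68.41 + 0.36·55.6667 + 0.17·2.15702 = 45.8444.
Var(X) = E[X²] − (E[X])² = 45.8444 − 34.7167 = 11.1277.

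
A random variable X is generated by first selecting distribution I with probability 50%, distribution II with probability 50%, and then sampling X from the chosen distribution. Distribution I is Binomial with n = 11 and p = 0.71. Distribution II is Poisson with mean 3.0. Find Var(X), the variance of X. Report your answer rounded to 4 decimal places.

8.4165

Per component, I: μ=7.81, E[X²]=63.261; II: μ=3, E[X²]=12.
E[X] = 0.5·7.81 + 0.5·3 = 5.405.
E[X²] = 0.5·63.261 + 0.5·12 = 37.6305.
Var(X) = E[X²] − (E[X])² = 37.6305 − 29.214 = 8.41648.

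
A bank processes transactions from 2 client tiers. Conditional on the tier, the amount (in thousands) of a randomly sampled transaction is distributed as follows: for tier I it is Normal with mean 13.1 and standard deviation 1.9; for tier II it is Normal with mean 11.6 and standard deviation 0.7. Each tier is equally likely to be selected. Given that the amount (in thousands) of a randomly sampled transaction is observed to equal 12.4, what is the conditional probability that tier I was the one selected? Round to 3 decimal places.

Likelihoods f(12.4 | ·): I: 0.196192; II: 0.296614.
Posterior ∝ prior × likelihood. Numerator for I: 0.5·0.196192 = 0.0980962.
Normalizing constant: 0.5·0.196192 + 0.5·0.296614 = 0.246403.
P(I | observation) = 0.0980962 / 0.246403 = 0.398113.

0.398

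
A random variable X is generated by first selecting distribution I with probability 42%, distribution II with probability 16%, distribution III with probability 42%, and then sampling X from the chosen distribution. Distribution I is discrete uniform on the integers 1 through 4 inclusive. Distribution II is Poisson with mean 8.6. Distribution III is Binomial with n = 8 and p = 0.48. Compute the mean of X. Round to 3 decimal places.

4.039

Component means — I: 2.5; II: 8.6; III: 3.84.
E[X] = 0.42·2.5 + 0.16·8.6 + 0.42·3.84 = 4.0388.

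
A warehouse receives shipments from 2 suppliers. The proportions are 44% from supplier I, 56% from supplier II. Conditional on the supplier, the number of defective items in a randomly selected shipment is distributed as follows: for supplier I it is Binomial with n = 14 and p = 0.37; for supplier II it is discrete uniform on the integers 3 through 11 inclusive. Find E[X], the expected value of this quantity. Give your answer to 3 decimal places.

Component means — I: 5.18; II: 7.
E[X] = 0.44·5.18 + 0.56·7 = 6.1992.

6.199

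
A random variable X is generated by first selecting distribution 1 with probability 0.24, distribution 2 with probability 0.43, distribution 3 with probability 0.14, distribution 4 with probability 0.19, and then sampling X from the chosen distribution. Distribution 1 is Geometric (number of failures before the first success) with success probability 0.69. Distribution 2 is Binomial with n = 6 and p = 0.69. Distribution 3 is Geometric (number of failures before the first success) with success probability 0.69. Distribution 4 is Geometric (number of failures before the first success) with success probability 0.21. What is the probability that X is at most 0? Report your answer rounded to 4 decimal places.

Conditional on each component, P(X ≤ 0): 1: 0.69; 2: 0.000887504; 3: 0.69; 4: 0.21.
By total probability, P(X ≤ 0) = 0.24·0.69 + 0.43·0.000887504 + 0.14·0.69 + 0.19·0.21 = 0.302482.

0.3025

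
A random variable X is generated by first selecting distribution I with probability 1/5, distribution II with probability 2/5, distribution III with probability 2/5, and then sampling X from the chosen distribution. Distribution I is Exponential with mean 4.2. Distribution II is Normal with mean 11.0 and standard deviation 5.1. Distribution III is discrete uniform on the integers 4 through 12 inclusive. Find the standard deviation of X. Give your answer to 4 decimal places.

4.7847

Per component, I: μ=4.2, E[X²]=35.28; II: μ=11, E[X²]=147.01; III: μ=8, E[X²]=70.6667.
E[X] = 0.2·4.2 + 0.4·11 + 0.4·8 = 8.44.
E[X²] = 0.2·35.28 + 0.4·147.01 + 0.4·70.6667 = 94.1267.
Var(X) = E[X²] − (E[X])² = 94.1267 − 71.2336 = 22.8931.
SD(X) = √22.8931 = 4.78467.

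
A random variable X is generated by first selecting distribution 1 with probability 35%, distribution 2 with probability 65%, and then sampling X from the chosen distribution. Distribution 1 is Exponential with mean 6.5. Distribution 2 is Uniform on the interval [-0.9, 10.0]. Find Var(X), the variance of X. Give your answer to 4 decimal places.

Per component, 1: μ=6.5, E[X²]=84.5; 2: μ=4.55, E[X²]=30.6033.
E[X] = 0.35·6.5 + 0.65·4.55 = 5.2325.
E[X²] = 0.35·84.5 + 0.65·30.6033 = 49.4672.
Var(X) = E[X²] − (E[X])² = 49.4672 − 27.3791 = 22.0881.

22.0881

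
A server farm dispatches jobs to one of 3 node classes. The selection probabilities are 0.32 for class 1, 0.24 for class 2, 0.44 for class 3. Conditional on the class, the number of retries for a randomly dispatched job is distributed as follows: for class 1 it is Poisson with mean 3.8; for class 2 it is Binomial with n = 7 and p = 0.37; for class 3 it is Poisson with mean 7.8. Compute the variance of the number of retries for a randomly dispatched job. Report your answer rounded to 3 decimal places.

Per component, 1: μ=3.8, E[X²]=18.24; 2: μ=2.59, E[X²]=8.3398; 3: μ=7.8, E[X²]=68.64.
E[X] = 0.32·3.8 + 0.24·2.59 + 0.44·7.8 = 5.2696.
E[X²] = 0.32·18.24 + 0.24·8.3398 + 0.44·68.64 = 38.04.
Var(X) = E[X²] − (E[X])² = 38.04 − 27.7687 = 10.2713.

10.271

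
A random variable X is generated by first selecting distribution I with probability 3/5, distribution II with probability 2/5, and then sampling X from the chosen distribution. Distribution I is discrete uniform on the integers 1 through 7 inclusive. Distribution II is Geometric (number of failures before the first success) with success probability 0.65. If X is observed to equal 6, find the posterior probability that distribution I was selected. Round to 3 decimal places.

0.994

Likelihoods P(X=6 | ·): I: 0.142857; II: 0.00119487.
Posterior ∝ prior × likelihood. Numerator for I: 0.6·0.142857 = 0.0857143.
Normalizing constant: 0.6·0.142857 + 0.4·0.00119487 = 0.0861922.
P(I | observation) = 0.0857143 / 0.0861922 = 0.994455.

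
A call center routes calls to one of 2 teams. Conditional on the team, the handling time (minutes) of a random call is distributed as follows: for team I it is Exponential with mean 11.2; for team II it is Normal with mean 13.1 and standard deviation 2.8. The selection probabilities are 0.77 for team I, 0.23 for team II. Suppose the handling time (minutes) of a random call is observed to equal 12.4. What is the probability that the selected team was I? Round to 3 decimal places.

0.417

Likelihoods f(12.4 | ·): I: 0.0295091; II: 0.138096.
Posterior ∝ prior × likelihood. Numerator for I: 0.77·0.0295091 = 0.022722.
Normalizing constant: 0.77·0.0295091 + 0.23·0.138096 = 0.054484.
P(I | observation) = 0.022722 / 0.054484 = 0.41704.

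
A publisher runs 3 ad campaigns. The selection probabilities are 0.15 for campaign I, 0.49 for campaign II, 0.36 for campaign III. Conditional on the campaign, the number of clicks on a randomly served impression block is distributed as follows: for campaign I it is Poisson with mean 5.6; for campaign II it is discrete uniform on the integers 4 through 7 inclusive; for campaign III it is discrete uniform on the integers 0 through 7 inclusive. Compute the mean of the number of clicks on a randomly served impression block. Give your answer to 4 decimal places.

4.7950

Component means — I: 5.6; II: 5.5; III: 3.5.
E[X] = 0.15·5.6 + 0.49·5.5 + 0.36·3.5 = 4.795.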